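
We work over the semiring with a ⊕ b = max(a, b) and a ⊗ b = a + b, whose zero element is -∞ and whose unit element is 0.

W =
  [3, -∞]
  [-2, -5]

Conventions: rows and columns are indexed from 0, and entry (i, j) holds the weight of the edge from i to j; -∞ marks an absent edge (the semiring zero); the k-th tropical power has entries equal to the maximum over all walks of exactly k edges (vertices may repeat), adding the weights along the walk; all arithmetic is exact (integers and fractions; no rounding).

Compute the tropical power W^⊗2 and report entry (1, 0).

W^⊗2:
  [6, -∞]
  [1, -10]
Key observation: the optimum is the walk 1->0->0, with weight (-2) + 3 = 1.
Optimal value attained by: walk 1->0->0.
Answer: (W^⊗2)[1][0] = 1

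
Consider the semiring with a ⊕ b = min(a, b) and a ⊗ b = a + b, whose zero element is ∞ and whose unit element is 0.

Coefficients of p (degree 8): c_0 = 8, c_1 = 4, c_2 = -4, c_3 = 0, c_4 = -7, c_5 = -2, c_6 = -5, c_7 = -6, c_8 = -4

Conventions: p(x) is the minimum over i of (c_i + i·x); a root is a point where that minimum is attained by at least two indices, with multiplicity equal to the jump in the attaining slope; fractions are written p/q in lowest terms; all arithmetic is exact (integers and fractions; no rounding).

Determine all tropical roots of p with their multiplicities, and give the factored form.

hull edge (i=0, c=8) to (i=2, c=-4): slope -6, span 2
hull edge (i=2, c=-4) to (i=4, c=-7): slope -3/2, span 2
hull edge (i=4, c=-7) to (i=7, c=-6): slope 1/3, span 3
hull edge (i=7, c=-6) to (i=8, c=-4): slope 2, span 1
Factored form: p(x) = -4 ⊗ (x ⊕ (-2)) ⊗ (x ⊕ (-1/3)) ⊗ (x ⊕ (-1/3)) ⊗ (x ⊕ (-1/3)) ⊗ (x ⊕ 3/2) ⊗ (x ⊕ 3/2) ⊗ (x ⊕ 6) ⊗ (x ⊕ 6)
Answer: roots = -2 (mult 1), -1/3 (mult 3), 3/2 (mult 2), 6 (mult 2)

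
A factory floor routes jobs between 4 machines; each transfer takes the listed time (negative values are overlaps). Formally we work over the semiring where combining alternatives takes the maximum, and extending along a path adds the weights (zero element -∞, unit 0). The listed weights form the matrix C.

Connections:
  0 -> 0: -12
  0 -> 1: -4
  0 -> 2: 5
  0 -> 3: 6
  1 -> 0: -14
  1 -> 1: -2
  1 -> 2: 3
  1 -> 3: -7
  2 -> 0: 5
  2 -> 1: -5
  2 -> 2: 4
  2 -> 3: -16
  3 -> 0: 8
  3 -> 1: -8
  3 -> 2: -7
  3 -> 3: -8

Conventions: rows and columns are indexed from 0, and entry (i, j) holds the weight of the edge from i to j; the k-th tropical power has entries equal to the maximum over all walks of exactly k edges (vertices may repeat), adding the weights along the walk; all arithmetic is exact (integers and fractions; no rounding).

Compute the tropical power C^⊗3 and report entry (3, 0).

C^⊗2:
  [14, 0, 9, -2]
  [8, -2, 7, -8]
  [9, 1, 10, 11]
  [0, 4, 13, 14]
C^⊗3:
  [14, 10, 19, 20]
  [12, 4, 13, 14]
  [19, 5, 14, 15]
  [22, 8, 17, 6]
Key observation: the optimum is the walk 3->0->3->0, with weight 8 + 6 + 8 = 22.
Optimal value attained by: walk 3->0->3->0.
Answer: (C^⊗3)[3][0] = 22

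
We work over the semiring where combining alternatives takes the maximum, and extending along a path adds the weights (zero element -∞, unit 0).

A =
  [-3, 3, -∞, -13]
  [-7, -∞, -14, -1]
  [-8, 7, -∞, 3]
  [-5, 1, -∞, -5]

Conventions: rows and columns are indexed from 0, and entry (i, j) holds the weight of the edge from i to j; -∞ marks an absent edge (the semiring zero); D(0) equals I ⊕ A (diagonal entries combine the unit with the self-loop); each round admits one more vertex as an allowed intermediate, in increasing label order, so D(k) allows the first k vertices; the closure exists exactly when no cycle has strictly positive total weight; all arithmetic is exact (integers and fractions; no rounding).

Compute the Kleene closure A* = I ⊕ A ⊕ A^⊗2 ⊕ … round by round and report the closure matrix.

D(0):
  [0, 3, -∞, -13]
  [-7, 0, -14, -1]
  [-8, 7, 0, 3]
  [-5, 1, -∞, 0]
D(1):
  [0, 3, -∞, -13]
  [-7, 0, -14, -1]
  [-8, 7, 0, 3]
  [-5, 1, -∞, 0]
D(2):
  [0, 3, -11, 2]
  [-7, 0, -14, -1]
  [0, 7, 0, 6]
  [-5, 1, -13, 0]
D(3):
  [0, 3, -11, 2]
  [-7, 0, -14, -1]
  [0, 7, 0, 6]
  [-5, 1, -13, 0]
D(4):
  [0, 3, -11, 2]
  [-6, 0, -14, -1]
  [1, 7, 0, 6]
  [-5, 1, -13, 0]
Answer: A* = [[0, 3, -11, 2], [-6, 0, -14, -1], [1, 7, 0, 6], [-5, 1, -13, 0]]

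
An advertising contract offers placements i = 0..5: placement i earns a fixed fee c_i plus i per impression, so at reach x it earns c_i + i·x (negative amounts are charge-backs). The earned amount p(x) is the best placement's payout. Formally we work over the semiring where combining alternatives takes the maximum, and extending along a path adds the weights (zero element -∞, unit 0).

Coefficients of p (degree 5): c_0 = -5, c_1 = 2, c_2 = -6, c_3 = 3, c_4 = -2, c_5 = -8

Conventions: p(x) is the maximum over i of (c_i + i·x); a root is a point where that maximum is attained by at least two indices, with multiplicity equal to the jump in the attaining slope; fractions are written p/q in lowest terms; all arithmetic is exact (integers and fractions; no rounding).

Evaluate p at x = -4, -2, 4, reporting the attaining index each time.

p(-4) = max(-5+0·(-4)=-5, 2+1·(-4)=-2, -6+2·(-4)=-14, 3+3·(-4)=-9, -2+4·(-4)=-18, -8+5·(-4)=-28) = -2 (attained by i=1)
p(-2) = max(-5+0·(-2)=-5, 2+1·(-2)=0, -6+2·(-2)=-10, 3+3·(-2)=-3, -2+4·(-2)=-10, -8+5·(-2)=-18) = 0 (attained by i=1)
p(4) = max(-5+0·4=-5, 2+1·4=6, -6+2·4=2, 3+3·4=15, -2+4·4=14, -8+5·4=12) = 15 (attained by i=3)
Answer: p(-4) = -2; p(-2) = 0; p(4) = 15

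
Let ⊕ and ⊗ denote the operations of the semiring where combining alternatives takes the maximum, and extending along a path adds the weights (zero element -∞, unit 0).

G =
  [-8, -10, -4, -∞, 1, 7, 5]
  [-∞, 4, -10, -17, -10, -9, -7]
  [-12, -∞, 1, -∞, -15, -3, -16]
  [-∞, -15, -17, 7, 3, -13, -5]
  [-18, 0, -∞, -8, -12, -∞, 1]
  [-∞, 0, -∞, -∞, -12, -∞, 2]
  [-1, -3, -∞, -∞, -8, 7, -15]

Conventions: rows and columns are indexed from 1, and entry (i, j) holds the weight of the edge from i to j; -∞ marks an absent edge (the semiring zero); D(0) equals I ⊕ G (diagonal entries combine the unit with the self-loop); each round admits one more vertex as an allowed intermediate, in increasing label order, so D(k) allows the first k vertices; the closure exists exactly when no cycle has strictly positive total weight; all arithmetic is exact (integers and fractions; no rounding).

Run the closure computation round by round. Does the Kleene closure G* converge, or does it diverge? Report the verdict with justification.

Detection: at round 0, diagonal entry (2, 2) turns strictly positive.
Key observation: the cycle 2->2 has total weight 4, which is strictly positive.
Answer: DIVERGES — positive cycle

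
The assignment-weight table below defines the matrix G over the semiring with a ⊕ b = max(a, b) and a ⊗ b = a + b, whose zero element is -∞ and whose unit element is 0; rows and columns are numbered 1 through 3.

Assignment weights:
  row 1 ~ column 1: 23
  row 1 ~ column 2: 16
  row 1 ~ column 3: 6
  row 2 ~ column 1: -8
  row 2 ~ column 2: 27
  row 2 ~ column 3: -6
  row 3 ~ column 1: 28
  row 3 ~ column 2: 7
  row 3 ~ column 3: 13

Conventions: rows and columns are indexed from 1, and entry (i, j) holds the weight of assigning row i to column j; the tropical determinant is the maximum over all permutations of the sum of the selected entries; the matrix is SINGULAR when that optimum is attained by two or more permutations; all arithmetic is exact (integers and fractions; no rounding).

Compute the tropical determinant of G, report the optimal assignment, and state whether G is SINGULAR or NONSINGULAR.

σ = (1, 2, 3): 23 + 27 + 13 = 63
σ = (1, 3, 2): 23 + (-6) + 7 = 24
σ = (2, 1, 3): 16 + (-8) + 13 = 21
σ = (2, 3, 1): 16 + (-6) + 28 = 38
σ = (3, 1, 2): 6 + (-8) + 7 = 5
σ = (3, 2, 1): 6 + 27 + 28 = 61
Optimal value attained by: σ = (1, 2, 3).
Answer: det⊕(G) = 63; verdict: NONSINGULAR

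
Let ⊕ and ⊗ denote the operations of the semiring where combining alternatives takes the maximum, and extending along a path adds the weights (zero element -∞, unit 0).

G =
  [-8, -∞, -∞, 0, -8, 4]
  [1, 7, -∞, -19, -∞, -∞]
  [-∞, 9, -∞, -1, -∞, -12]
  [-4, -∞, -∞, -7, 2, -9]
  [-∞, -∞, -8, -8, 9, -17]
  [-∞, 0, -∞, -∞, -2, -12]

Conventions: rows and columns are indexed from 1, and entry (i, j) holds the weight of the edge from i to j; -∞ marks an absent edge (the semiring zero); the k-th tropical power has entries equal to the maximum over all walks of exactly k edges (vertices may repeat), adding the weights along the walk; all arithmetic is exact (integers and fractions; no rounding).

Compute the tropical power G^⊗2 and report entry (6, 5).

G^⊗2:
  [-4, 4, -16, -7, 2, -4]
  [8, 14, -∞, 1, -7, 5]
  [10, 16, -∞, -8, 1, -10]
  [-11, -9, -6, -4, 11, 0]
  [-12, 1, 1, 1, 18, -8]
  [1, 7, -10, -10, 7, -19]
Key observation: the optimum is the walk 6->5->5, with weight (-2) + 9 = 7.
Optimal value attained by: walk 6->5->5.
Answer: (G^⊗2)[6][5] = 7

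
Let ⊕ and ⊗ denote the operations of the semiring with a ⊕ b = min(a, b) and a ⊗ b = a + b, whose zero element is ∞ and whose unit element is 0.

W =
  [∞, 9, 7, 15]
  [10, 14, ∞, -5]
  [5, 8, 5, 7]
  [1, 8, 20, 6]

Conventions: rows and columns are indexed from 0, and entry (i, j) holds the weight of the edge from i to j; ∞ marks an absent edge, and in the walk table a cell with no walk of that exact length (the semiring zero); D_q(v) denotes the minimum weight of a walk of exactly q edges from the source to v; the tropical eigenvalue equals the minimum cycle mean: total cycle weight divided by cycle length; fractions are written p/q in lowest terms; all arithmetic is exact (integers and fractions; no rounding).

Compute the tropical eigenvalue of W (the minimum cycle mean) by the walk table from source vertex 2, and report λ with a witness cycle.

q=0: [∞, ∞, 0, ∞]
q=1: [5, 8, 5, 7]
q=2: [8, 13, 10, 3]
q=3: [4, 11, 15, 8]
q=4: [9, 13, 11, 6]
Optimal cycle mean attained by: cycle 1->3->1, total (-5) + 8, length 2.
Answer: λ = 3/2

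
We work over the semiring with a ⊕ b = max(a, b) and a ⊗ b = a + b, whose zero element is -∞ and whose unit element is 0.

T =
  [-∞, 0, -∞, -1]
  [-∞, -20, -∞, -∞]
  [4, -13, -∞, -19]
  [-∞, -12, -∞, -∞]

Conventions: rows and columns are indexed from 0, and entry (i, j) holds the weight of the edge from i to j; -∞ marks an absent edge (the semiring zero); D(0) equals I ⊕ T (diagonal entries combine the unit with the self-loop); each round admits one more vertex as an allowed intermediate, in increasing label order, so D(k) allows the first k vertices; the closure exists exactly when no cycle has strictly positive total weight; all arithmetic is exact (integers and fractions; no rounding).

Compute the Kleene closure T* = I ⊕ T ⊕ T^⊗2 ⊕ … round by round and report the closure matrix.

D(0):
  [0, 0, -∞, -1]
  [-∞, 0, -∞, -∞]
  [4, -13, 0, -19]
  [-∞, -12, -∞, 0]
D(1):
  [0, 0, -∞, -1]
  [-∞, 0, -∞, -∞]
  [4, 4, 0, 3]
  [-∞, -12, -∞, 0]
D(2):
  [0, 0, -∞, -1]
  [-∞, 0, -∞, -∞]
  [4, 4, 0, 3]
  [-∞, -12, -∞, 0]
D(3):
  [0, 0, -∞, -1]
  [-∞, 0, -∞, -∞]
  [4, 4, 0, 3]
  [-∞, -12, -∞, 0]
D(4):
  [0, 0, -∞, -1]
  [-∞, 0, -∞, -∞]
  [4, 4, 0, 3]
  [-∞, -12, -∞, 0]
Answer: T* = [[0, 0, -∞, -1], [-∞, 0, -∞, -∞], [4, 4, 0, 3], [-∞, -12, -∞, 0]]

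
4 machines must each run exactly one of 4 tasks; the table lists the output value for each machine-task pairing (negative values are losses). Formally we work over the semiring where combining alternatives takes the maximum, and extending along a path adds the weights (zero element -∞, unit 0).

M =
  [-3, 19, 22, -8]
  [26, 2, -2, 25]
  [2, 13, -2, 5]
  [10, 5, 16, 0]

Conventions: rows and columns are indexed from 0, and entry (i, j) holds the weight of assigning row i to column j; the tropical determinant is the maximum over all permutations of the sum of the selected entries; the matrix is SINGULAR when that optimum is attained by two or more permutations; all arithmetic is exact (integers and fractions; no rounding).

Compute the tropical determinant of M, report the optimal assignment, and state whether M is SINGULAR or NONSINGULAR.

σ = (0, 1, 2, 3): (-3) + 2 + (-2) + 0 = -3
σ = (0, 1, 3, 2): (-3) + 2 + 5 + 16 = 20
σ = (0, 2, 1, 3): (-3) + (-2) + 13 + 0 = 8
σ = (0, 2, 3, 1): (-3) + (-2) + 5 + 5 = 5
σ = (0, 3, 1, 2): (-3) + 25 + 13 + 16 = 51
σ = (0, 3, 2, 1): (-3) + 25 + (-2) + 5 = 25
σ = (1, 0, 2, 3): 19 + 26 + (-2) + 0 = 43
σ = (1, 0, 3, 2): 19 + 26 + 5 + 16 = 66
σ = (1, 2, 0, 3): 19 + (-2) + 2 + 0 = 19
σ = (1, 2, 3, 0): 19 + (-2) + 5 + 10 = 32
σ = (1, 3, 0, 2): 19 + 25 + 2 + 16 = 62
σ = (1, 3, 2, 0): 19 + 25 + (-2) + 10 = 52
σ = (2, 0, 1, 3): 22 + 26 + 13 + 0 = 61
σ = (2, 0, 3, 1): 22 + 26 + 5 + 5 = 58
σ = (2, 1, 0, 3): 22 + 2 + 2 + 0 = 26
σ = (2, 1, 3, 0): 22 + 2 + 5 + 10 = 39
σ = (2, 3, 0, 1): 22 + 25 + 2 + 5 = 54
σ = (2, 3, 1, 0): 22 + 25 + 13 + 10 = 70
σ = (3, 0, 1, 2): (-8) + 26 + 13 + 16 = 47
σ = (3, 0, 2, 1): (-8) + 26 + (-2) + 5 = 21
σ = (3, 1, 0, 2): (-8) + 2 + 2 + 16 = 12
σ = (3, 1, 2, 0): (-8) + 2 + (-2) + 10 = 2
σ = (3, 2, 0, 1): (-8) + (-2) + 2 + 5 = -3
σ = (3, 2, 1, 0): (-8) + (-2) + 13 + 10 = 13
Optimal value attained by: σ = (2, 3, 1, 0).
Answer: det⊕(M) = 70; verdict: NONSINGULAR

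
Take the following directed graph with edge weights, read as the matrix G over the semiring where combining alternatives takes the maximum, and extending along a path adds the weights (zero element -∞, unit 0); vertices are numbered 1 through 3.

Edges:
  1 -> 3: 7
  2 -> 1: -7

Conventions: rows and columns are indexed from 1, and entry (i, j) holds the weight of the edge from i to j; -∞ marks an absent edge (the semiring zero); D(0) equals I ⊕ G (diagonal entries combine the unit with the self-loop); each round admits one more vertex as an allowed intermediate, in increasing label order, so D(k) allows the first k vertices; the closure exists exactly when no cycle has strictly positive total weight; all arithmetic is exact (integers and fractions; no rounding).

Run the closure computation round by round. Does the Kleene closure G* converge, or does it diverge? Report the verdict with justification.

D(0):
  [0, -∞, 7]
  [-7, 0, -∞]
  [-∞, -∞, 0]
D(1):
  [0, -∞, 7]
  [-7, 0, 0]
  [-∞, -∞, 0]
D(2):
  [0, -∞, 7]
  [-7, 0, 0]
  [-∞, -∞, 0]
D(3):
  [0, -∞, 7]
  [-7, 0, 0]
  [-∞, -∞, 0]
Key observation: every diagonal entry stays at the unit through all rounds, so no improving cycle exists.
Answer: CONVERGES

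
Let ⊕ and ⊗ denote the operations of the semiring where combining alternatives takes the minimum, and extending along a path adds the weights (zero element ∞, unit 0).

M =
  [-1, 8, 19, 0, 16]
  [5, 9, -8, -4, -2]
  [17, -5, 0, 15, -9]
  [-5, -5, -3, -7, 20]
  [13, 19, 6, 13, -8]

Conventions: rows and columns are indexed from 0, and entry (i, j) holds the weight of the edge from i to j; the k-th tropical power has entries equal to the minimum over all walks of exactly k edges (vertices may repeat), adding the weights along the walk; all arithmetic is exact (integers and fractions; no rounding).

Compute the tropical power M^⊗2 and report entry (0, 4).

M^⊗2:
  [-5, -5, -3, -7, 6]
  [-9, -13, -8, -11, -17]
  [0, -5, -13, -9, -17]
  [-12, -12, -13, -14, -12]
  [5, 1, -2, 5, -16]
Key observation: the optimum is the walk 0->1->4, with weight 8 + (-2) = 6.
Optimal value attained by: walk 0->1->4.
Answer: (M^⊗2)[0][4] = 6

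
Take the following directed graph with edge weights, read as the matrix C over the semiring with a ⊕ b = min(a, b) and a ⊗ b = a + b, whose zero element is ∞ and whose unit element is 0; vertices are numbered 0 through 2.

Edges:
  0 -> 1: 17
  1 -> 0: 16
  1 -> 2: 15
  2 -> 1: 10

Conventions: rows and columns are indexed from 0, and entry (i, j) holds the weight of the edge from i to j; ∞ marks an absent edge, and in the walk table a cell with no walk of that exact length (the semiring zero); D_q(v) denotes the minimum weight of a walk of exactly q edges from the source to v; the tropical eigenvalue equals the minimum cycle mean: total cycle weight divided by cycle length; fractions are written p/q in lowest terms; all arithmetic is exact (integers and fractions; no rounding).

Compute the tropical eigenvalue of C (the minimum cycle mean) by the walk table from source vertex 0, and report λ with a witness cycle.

q=0: [0, ∞, ∞]
q=1: [∞, 17, ∞]
q=2: [33, ∞, 32]
q=3: [∞, 42, ∞]
Optimal cycle mean attained by: cycle 1->2->1, total 15 + 10, length 2.
Answer: λ = 25/2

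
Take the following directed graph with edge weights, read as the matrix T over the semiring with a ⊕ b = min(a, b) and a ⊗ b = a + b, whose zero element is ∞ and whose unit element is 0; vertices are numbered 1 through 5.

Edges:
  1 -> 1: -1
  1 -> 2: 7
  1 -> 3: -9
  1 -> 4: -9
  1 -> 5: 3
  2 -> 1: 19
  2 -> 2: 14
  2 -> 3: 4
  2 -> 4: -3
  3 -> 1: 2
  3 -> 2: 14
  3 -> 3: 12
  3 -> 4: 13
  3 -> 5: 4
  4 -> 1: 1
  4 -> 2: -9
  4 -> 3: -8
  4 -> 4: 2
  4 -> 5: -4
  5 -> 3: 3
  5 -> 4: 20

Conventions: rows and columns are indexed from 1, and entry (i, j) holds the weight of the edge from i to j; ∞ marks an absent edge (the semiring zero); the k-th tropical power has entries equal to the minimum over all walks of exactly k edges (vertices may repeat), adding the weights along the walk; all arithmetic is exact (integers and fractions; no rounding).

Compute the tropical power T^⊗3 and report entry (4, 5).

T^⊗2:
  [-8, -18, -17, -10, -13]
  [-2, -12, -11, -1, -7]
  [1, 4, -7, -7, 5]
  [-6, -7, -8, -12, -4]
  [5, 11, 12, 16, 7]
T^⊗3:
  [-15, -19, -18, -21, -14]
  [-9, -10, -11, -15, -7]
  [-6, -16, -15, -8, -11]
  [-11, -21, -20, -15, -16]
  [4, 7, -4, -4, 8]
Key observation: the optimum is the walk 4->2->4->5, with weight (-9) + (-3) + (-4) = -16.
Optimal value attained by: walk 4->2->4->5.
Answer: (T^⊗3)[4][5] = -16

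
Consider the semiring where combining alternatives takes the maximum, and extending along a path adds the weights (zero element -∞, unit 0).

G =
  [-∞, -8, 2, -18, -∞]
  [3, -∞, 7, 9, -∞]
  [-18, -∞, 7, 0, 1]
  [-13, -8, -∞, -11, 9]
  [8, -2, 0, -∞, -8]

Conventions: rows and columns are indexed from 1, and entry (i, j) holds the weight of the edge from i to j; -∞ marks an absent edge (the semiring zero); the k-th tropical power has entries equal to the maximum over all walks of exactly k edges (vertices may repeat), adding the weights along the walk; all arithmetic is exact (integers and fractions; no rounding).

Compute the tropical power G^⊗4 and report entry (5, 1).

G^⊗2:
  [-5, -26, 9, 2, 3]
  [-4, 1, 14, 7, 18]
  [9, -1, 14, 7, 9]
  [17, 7, 9, 1, 1]
  [1, 0, 10, 7, 1]
G^⊗3:
  [11, 1, 16, 9, 11]
  [26, 16, 21, 14, 16]
  [17, 7, 21, 14, 16]
  [10, 9, 19, 16, 10]
  [9, -1, 17, 10, 16]
G^⊗4:
  [19, 9, 23, 16, 18]
  [24, 18, 28, 25, 23]
  [24, 14, 28, 21, 23]
  [18, 8, 26, 19, 25]
  [24, 14, 24, 17, 19]
Key observation: the optimum is the walk 5->2->4->5->1, with weight (-2) + 9 + 9 + 8 = 24.
Optimal value attained by: walk 5->2->4->5->1.
Answer: (G^⊗4)[5][1] = 24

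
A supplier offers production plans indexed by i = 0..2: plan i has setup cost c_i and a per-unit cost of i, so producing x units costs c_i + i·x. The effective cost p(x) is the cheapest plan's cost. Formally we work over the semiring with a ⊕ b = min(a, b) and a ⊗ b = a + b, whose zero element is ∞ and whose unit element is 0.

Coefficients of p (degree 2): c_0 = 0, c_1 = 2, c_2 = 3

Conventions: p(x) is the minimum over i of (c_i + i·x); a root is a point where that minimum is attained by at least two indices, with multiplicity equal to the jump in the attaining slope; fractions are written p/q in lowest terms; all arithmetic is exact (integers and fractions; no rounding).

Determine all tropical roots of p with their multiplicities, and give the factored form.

hull edge (i=0, c=0) to (i=2, c=3): slope 3/2, span 2
Factored form: p(x) = 3 ⊗ (x ⊕ (-3/2)) ⊗ (x ⊕ (-3/2))
Answer: roots = -3/2 (mult 2)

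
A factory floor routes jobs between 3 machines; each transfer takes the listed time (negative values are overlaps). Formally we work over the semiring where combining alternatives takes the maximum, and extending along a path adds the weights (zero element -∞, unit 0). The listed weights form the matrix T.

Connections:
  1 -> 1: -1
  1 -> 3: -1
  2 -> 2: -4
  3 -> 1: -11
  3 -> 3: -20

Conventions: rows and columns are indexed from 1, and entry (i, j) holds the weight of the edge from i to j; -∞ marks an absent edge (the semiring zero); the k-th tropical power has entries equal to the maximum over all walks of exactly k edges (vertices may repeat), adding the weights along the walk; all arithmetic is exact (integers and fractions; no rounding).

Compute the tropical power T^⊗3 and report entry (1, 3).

T^⊗2:
  [-2, -∞, -2]
  [-∞, -8, -∞]
  [-12, -∞, -12]
T^⊗3:
  [-3, -∞, -3]
  [-∞, -12, -∞]
  [-13, -∞, -13]
Key observation: the optimum is the walk 1->1->1->3, with weight (-1) + (-1) + (-1) = -3.
Optimal value attained by: walk 1->1->1->3.
Answer: (T^⊗3)[1][3] = -3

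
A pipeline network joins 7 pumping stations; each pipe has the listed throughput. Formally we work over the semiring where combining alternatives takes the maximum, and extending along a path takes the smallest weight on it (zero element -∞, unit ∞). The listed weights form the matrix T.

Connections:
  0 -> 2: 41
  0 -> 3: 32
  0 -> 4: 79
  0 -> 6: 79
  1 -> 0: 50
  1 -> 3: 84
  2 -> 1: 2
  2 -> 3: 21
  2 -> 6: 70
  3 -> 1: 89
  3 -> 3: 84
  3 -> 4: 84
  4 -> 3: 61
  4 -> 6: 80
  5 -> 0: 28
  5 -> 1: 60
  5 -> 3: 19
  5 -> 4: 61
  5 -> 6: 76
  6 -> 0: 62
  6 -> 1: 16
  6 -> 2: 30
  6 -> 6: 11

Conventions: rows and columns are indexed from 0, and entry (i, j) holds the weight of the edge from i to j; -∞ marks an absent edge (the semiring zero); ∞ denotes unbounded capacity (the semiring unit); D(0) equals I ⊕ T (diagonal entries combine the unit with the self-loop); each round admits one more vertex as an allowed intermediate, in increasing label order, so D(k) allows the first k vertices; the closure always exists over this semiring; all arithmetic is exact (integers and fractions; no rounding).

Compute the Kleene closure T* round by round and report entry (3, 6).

D(0):
  [∞, -∞, 41, 32, 79, -∞, 79]
  [50, ∞, -∞, 84, -∞, -∞, -∞]
  [-∞, 2, ∞, 21, -∞, -∞, 70]
  [-∞, 89, -∞, ∞, 84, -∞, -∞]
  [-∞, -∞, -∞, 61, ∞, -∞, 80]
  [28, 60, -∞, 19, 61, ∞, 76]
  [62, 16, 30, -∞, -∞, -∞, ∞]
D(1):
  [∞, -∞, 41, 32, 79, -∞, 79]
  [50, ∞, 41, 84, 50, -∞, 50]
  [-∞, 2, ∞, 21, -∞, -∞, 70]
  [-∞, 89, -∞, ∞, 84, -∞, -∞]
  [-∞, -∞, -∞, 61, ∞, -∞, 80]
  [28, 60, 28, 28, 61, ∞, 76]
  [62, 16, 41, 32, 62, -∞, ∞]
D(2):
  [∞, -∞, 41, 32, 79, -∞, 79]
  [50, ∞, 41, 84, 50, -∞, 50]
  [2, 2, ∞, 21, 2, -∞, 70]
  [50, 89, 41, ∞, 84, -∞, 50]
  [-∞, -∞, -∞, 61, ∞, -∞, 80]
  [50, 60, 41, 60, 61, ∞, 76]
  [62, 16, 41, 32, 62, -∞, ∞]
D(3):
  [∞, 2, 41, 32, 79, -∞, 79]
  [50, ∞, 41, 84, 50, -∞, 50]
  [2, 2, ∞, 21, 2, -∞, 70]
  [50, 89, 41, ∞, 84, -∞, 50]
  [-∞, -∞, -∞, 61, ∞, -∞, 80]
  [50, 60, 41, 60, 61, ∞, 76]
  [62, 16, 41, 32, 62, -∞, ∞]
D(4):
  [∞, 32, 41, 32, 79, -∞, 79]
  [50, ∞, 41, 84, 84, -∞, 50]
  [21, 21, ∞, 21, 21, -∞, 70]
  [50, 89, 41, ∞, 84, -∞, 50]
  [50, 61, 41, 61, ∞, -∞, 80]
  [50, 60, 41, 60, 61, ∞, 76]
  [62, 32, 41, 32, 62, -∞, ∞]
D(5):
  [∞, 61, 41, 61, 79, -∞, 79]
  [50, ∞, 41, 84, 84, -∞, 80]
  [21, 21, ∞, 21, 21, -∞, 70]
  [50, 89, 41, ∞, 84, -∞, 80]
  [50, 61, 41, 61, ∞, -∞, 80]
  [50, 61, 41, 61, 61, ∞, 76]
  [62, 61, 41, 61, 62, -∞, ∞]
D(6):
  [∞, 61, 41, 61, 79, -∞, 79]
  [50, ∞, 41, 84, 84, -∞, 80]
  [21, 21, ∞, 21, 21, -∞, 70]
  [50, 89, 41, ∞, 84, -∞, 80]
  [50, 61, 41, 61, ∞, -∞, 80]
  [50, 61, 41, 61, 61, ∞, 76]
  [62, 61, 41, 61, 62, -∞, ∞]
D(7):
  [∞, 61, 41, 61, 79, -∞, 79]
  [62, ∞, 41, 84, 84, -∞, 80]
  [62, 61, ∞, 61, 62, -∞, 70]
  [62, 89, 41, ∞, 84, -∞, 80]
  [62, 61, 41, 61, ∞, -∞, 80]
  [62, 61, 41, 61, 62, ∞, 76]
  [62, 61, 41, 61, 62, -∞, ∞]
Answer: T*[3][6] = 80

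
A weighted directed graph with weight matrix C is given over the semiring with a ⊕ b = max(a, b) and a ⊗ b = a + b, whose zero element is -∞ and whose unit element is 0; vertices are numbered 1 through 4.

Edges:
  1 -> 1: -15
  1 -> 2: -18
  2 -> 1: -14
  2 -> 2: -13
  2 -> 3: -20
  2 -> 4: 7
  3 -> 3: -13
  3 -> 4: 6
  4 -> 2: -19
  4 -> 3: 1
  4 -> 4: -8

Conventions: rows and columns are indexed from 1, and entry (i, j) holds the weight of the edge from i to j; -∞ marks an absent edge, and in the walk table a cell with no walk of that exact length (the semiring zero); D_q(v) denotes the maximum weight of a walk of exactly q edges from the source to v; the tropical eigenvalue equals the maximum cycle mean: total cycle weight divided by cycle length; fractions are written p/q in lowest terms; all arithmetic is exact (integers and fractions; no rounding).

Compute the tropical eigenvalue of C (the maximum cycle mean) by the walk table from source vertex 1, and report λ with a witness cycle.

q=0: [0, -∞, -∞, -∞]
q=1: [-15, -18, -∞, -∞]
q=2: [-30, -31, -38, -11]
q=3: [-45, -30, -10, -19]
q=4: [-44, -38, -18, -4]
Optimal cycle mean attained by: cycle 3->4->3, total 6 + 1, length 2.
Answer: λ = 7/2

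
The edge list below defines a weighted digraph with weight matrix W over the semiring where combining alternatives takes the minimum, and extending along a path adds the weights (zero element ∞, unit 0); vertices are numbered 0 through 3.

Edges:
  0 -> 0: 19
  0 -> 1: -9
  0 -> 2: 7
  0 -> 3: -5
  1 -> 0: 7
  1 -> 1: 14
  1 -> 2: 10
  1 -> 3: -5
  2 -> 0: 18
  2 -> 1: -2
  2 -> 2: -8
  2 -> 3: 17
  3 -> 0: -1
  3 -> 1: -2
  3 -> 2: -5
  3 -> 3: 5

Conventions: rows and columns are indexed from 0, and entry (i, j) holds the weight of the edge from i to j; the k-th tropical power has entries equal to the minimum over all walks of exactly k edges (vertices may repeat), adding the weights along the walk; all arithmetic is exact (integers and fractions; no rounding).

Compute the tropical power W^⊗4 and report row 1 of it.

W^⊗2:
  [-6, -7, -10, -14]
  [-6, -7, -10, 0]
  [5, -10, -16, -7]
  [4, -10, -13, -7]
W^⊗3:
  [-15, -16, -19, -12]
  [-1, -15, -18, -12]
  [-8, -18, -24, -15]
  [-8, -15, -21, -15]
W^⊗4:
  [-13, -24, -27, -21]
  [-13, -20, -26, -20]
  [-16, -26, -32, -23]
  [-16, -23, -29, -20]
Answer: row 1 of W^⊗4 = [-13, -20, -26, -20]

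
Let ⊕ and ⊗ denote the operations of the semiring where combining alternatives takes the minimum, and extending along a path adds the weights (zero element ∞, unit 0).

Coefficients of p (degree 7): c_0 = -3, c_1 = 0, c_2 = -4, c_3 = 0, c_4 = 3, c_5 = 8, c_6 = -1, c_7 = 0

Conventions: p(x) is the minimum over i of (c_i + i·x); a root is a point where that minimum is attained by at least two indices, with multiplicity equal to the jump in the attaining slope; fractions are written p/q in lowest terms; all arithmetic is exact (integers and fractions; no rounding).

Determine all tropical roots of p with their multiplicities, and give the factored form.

hull edge (i=0, c=-3) to (i=2, c=-4): slope -1/2, span 2
hull edge (i=2, c=-4) to (i=6, c=-1): slope 3/4, span 4
hull edge (i=6, c=-1) to (i=7, c=0): slope 1, span 1
Factored form: p(x) = 0 ⊗ (x ⊕ (-1)) ⊗ (x ⊕ (-3/4)) ⊗ (x ⊕ (-3/4)) ⊗ (x ⊕ (-3/4)) ⊗ (x ⊕ (-3/4)) ⊗ (x ⊕ 1/2) ⊗ (x ⊕ 1/2)
Answer: roots = -1 (mult 1), -3/4 (mult 4), 1/2 (mult 2)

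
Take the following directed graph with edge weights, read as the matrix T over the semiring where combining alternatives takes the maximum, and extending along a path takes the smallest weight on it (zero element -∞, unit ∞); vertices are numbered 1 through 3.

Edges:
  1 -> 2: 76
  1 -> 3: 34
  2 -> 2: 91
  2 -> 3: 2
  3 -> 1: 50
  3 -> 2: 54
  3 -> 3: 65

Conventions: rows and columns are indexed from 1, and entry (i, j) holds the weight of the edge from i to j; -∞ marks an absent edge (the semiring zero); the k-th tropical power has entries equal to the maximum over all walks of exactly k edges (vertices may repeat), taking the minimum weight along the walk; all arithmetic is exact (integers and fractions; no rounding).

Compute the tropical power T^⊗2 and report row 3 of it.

T^⊗2:
  [34, 76, 34]
  [2, 91, 2]
  [50, 54, 65]
Answer: row 3 of T^⊗2 = [50, 54, 65]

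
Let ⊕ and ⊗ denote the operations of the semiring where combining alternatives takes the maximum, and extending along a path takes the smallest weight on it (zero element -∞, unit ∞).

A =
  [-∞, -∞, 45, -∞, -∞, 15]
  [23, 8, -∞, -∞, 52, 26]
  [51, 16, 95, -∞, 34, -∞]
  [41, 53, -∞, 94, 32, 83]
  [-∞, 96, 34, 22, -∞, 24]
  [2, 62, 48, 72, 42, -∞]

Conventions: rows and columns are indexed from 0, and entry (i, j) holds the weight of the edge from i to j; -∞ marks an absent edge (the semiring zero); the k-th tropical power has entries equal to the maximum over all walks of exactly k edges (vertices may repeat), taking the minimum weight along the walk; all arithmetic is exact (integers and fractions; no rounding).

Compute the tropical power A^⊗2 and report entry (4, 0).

A^⊗2:
  [45, 16, 45, 15, 34, -∞]
  [8, 52, 34, 26, 26, 24]
  [51, 34, 95, 22, 34, 24]
  [41, 62, 48, 94, 52, 83]
  [34, 24, 34, 24, 52, 26]
  [48, 53, 48, 72, 52, 72]
Key observation: the optimum is the walk 4->2->0, with weight 34 min 51 = 34.
Optimal value attained by: walk 4->2->0.
Answer: (A^⊗2)[4][0] = 34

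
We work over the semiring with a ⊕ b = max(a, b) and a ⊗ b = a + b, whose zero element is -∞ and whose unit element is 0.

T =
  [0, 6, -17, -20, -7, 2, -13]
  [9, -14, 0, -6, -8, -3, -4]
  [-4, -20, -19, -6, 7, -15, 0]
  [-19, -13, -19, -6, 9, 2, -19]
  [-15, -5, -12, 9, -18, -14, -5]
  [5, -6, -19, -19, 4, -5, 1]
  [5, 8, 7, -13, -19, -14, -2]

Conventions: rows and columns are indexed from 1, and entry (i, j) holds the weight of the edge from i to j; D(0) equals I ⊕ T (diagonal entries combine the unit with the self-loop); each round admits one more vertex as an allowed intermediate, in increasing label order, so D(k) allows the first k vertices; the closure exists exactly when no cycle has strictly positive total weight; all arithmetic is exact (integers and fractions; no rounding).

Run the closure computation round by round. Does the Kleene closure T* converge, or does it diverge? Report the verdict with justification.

D(0):
  [0, 6, -17, -20, -7, 2, -13]
  [9, 0, 0, -6, -8, -3, -4]
  [-4, -20, 0, -6, 7, -15, 0]
  [-19, -13, -19, 0, 9, 2, -19]
  [-15, -5, -12, 9, 0, -14, -5]
  [5, -6, -19, -19, 4, 0, 1]
  [5, 8, 7, -13, -19, -14, 0]
Detection: at round 1, diagonal entry (2, 2) turns strictly positive.
Key observation: the cycle 2->1->2 has total weight 9 + 6, which is strictly positive.
Answer: DIVERGES — positive cycle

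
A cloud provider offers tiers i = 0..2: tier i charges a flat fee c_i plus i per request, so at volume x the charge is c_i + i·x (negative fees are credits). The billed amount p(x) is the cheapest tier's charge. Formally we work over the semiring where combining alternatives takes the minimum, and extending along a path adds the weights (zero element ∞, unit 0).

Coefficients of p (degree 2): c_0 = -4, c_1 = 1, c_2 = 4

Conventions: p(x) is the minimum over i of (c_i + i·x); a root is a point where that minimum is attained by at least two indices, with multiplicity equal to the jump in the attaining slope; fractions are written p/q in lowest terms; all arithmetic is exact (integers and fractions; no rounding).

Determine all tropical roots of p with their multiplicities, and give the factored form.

hull edge (i=0, c=-4) to (i=2, c=4): slope 4, span 2
Factored form: p(x) = 4 ⊗ (x ⊕ (-4)) ⊗ (x ⊕ (-4))
Answer: roots = -4 (mult 2)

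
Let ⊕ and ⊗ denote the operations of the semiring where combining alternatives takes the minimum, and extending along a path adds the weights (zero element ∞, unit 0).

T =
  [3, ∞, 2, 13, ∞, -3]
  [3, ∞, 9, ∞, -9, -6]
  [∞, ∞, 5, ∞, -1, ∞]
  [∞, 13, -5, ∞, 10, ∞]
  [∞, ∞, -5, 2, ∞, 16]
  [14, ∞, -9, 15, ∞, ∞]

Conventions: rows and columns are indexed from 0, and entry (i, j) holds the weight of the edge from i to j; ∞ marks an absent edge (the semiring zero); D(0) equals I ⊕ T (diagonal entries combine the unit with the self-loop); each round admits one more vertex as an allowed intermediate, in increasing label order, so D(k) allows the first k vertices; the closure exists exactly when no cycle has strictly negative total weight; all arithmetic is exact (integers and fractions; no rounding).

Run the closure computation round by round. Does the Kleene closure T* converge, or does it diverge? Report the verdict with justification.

D(0):
  [0, ∞, 2, 13, ∞, -3]
  [3, 0, 9, ∞, -9, -6]
  [∞, ∞, 0, ∞, -1, ∞]
  [∞, 13, -5, 0, 10, ∞]
  [∞, ∞, -5, 2, 0, 16]
  [14, ∞, -9, 15, ∞, 0]
D(1):
  [0, ∞, 2, 13, ∞, -3]
  [3, 0, 5, 16, -9, -6]
  [∞, ∞, 0, ∞, -1, ∞]
  [∞, 13, -5, 0, 10, ∞]
  [∞, ∞, -5, 2, 0, 16]
  [14, ∞, -9, 15, ∞, 0]
D(2):
  [0, ∞, 2, 13, ∞, -3]
  [3, 0, 5, 16, -9, -6]
  [∞, ∞, 0, ∞, -1, ∞]
  [16, 13, -5, 0, 4, 7]
  [∞, ∞, -5, 2, 0, 16]
  [14, ∞, -9, 15, ∞, 0]
Detection: at round 3, diagonal entry (4, 4) turns strictly negative.
Key observation: the cycle 4->2->4 has total weight (-5) + (-1), which is strictly negative.
Answer: DIVERGES — negative cycle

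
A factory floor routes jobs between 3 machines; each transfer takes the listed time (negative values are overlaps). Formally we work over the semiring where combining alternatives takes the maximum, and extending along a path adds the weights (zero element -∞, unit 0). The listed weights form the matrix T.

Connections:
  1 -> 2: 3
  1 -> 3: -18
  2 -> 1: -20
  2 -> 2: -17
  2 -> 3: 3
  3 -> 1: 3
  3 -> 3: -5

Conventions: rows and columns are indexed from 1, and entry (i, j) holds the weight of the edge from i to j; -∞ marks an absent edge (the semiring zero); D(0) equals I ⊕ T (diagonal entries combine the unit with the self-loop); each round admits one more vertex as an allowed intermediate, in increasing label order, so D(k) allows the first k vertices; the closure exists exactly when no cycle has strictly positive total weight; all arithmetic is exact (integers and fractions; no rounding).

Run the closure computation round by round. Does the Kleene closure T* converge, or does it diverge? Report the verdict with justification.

D(0):
  [0, 3, -18]
  [-20, 0, 3]
  [3, -∞, 0]
D(1):
  [0, 3, -18]
  [-20, 0, 3]
  [3, 6, 0]
Detection: at round 2, diagonal entry (3, 3) turns strictly positive.
Key observation: the cycle 3->1->2->3 has total weight 3 + 3 + 3, which is strictly positive.
Answer: DIVERGES — positive cycle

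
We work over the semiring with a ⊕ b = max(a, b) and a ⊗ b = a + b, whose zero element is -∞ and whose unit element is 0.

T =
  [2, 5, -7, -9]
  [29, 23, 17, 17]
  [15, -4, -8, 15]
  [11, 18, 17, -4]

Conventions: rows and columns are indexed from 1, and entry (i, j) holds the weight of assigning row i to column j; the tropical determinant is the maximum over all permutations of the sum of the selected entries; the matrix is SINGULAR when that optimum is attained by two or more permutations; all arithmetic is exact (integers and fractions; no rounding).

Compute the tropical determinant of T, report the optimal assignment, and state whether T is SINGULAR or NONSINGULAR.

σ = (1, 2, 3, 4): 2 + 23 + (-8) + (-4) = 13
σ = (1, 2, 4, 3): 2 + 23 + 15 + 17 = 57
σ = (1, 3, 2, 4): 2 + 17 + (-4) + (-4) = 11
σ = (1, 3, 4, 2): 2 + 17 + 15 + 18 = 52
σ = (1, 4, 2, 3): 2 + 17 + (-4) + 17 = 32
σ = (1, 4, 3, 2): 2 + 17 + (-8) + 18 = 29
σ = (2, 1, 3, 4): 5 + 29 + (-8) + (-4) = 22
σ = (2, 1, 4, 3): 5 + 29 + 15 + 17 = 66
σ = (2, 3, 1, 4): 5 + 17 + 15 + (-4) = 33
σ = (2, 3, 4, 1): 5 + 17 + 15 + 11 = 48
σ = (2, 4, 1, 3): 5 + 17 + 15 + 17 = 54
σ = (2, 4, 3, 1): 5 + 17 + (-8) + 11 = 25
σ = (3, 1, 2, 4): (-7) + 29 + (-4) + (-4) = 14
σ = (3, 1, 4, 2): (-7) + 29 + 15 + 18 = 55
σ = (3, 2, 1, 4): (-7) + 23 + 15 + (-4) = 27
σ = (3, 2, 4, 1): (-7) + 23 + 15 + 11 = 42
σ = (3, 4, 1, 2): (-7) + 17 + 15 + 18 = 43
σ = (3, 4, 2, 1): (-7) + 17 + (-4) + 11 = 17
σ = (4, 1, 2, 3): (-9) + 29 + (-4) + 17 = 33
σ = (4, 1, 3, 2): (-9) + 29 + (-8) + 18 = 30
σ = (4, 2, 1, 3): (-9) + 23 + 15 + 17 = 46
σ = (4, 2, 3, 1): (-9) + 23 + (-8) + 11 = 17
σ = (4, 3, 1, 2): (-9) + 17 + 15 + 18 = 41
σ = (4, 3, 2, 1): (-9) + 17 + (-4) + 11 = 15
Optimal value attained by: σ = (2, 1, 4, 3).
Answer: det⊕(T) = 66; verdict: NONSINGULAR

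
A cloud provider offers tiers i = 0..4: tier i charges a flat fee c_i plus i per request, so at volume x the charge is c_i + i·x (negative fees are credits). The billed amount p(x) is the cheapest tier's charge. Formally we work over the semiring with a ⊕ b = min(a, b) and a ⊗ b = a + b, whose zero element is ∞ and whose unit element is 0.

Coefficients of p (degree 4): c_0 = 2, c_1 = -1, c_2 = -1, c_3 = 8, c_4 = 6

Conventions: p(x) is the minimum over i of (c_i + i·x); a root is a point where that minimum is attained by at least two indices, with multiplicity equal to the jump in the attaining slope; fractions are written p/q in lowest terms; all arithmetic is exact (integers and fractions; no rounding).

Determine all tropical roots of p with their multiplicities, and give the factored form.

hull edge (i=0, c=2) to (i=1, c=-1): slope -3, span 1
hull edge (i=1, c=-1) to (i=2, c=-1): slope 0, span 1
hull edge (i=2, c=-1) to (i=4, c=6): slope 7/2, span 2
Factored form: p(x) = 6 ⊗ (x ⊕ (-7/2)) ⊗ (x ⊕ (-7/2)) ⊗ (x ⊕ 0) ⊗ (x ⊕ 3)
Answer: roots = -7/2 (mult 2), 0 (mult 1), 3 (mult 1)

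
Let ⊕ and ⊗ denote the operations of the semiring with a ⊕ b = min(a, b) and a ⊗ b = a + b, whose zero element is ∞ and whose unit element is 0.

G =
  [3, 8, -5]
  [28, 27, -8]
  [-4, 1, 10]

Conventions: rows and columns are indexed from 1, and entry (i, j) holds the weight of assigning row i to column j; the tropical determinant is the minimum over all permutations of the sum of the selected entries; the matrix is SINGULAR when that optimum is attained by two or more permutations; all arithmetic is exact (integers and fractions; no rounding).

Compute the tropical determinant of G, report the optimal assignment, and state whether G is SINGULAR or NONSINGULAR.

σ = (1, 2, 3): 3 + 27 + 10 = 40
σ = (1, 3, 2): 3 + (-8) + 1 = -4
σ = (2, 1, 3): 8 + 28 + 10 = 46
σ = (2, 3, 1): 8 + (-8) + (-4) = -4
σ = (3, 1, 2): (-5) + 28 + 1 = 24
σ = (3, 2, 1): (-5) + 27 + (-4) = 18
Optimal value attained by: σ = (1, 3, 2).
Answer: det⊕(G) = -4; verdict: SINGULAR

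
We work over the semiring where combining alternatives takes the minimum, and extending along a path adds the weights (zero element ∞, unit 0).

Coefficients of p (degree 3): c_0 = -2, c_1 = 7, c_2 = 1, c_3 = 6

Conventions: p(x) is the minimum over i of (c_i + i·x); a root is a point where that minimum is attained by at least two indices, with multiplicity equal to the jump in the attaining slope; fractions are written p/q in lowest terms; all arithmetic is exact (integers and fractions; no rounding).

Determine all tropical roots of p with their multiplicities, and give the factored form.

hull edge (i=0, c=-2) to (i=2, c=1): slope 3/2, span 2
hull edge (i=2, c=1) to (i=3, c=6): slope 5, span 1
Factored form: p(x) = 6 ⊗ (x ⊕ (-5)) ⊗ (x ⊕ (-3/2)) ⊗ (x ⊕ (-3/2))
Answer: roots = -5 (mult 1), -3/2 (mult 2)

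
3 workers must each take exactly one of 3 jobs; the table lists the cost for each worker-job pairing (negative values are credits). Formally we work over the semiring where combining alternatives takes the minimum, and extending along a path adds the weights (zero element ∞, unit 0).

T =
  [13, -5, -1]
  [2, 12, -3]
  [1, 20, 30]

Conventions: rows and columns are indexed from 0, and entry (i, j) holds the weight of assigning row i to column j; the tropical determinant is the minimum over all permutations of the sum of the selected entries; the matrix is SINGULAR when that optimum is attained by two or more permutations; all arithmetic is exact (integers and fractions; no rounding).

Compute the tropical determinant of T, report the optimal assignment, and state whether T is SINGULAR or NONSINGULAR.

σ = (0, 1, 2): 13 + 12 + 30 = 55
σ = (0, 2, 1): 13 + (-3) + 20 = 30
σ = (1, 0, 2): (-5) + 2 + 30 = 27
σ = (1, 2, 0): (-5) + (-3) + 1 = -7
σ = (2, 0, 1): (-1) + 2 + 20 = 21
σ = (2, 1, 0): (-1) + 12 + 1 = 12
Optimal value attained by: σ = (1, 2, 0).
Answer: det⊕(T) = -7; verdict: NONSINGULAR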